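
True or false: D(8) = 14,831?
False

Reasoning: Derangements of 8 elements: D(8) = (8-1)·[D(7) + D(6)] = 7·[1,854 + 265] = 14,833.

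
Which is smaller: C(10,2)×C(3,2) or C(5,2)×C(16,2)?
C(10,2)×C(3,2)=135, C(5,2)×C(16,2)=1,200.
Final answer: C(10,2)×C(3,2)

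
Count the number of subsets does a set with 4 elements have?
16

Reasoning: Each element can be included or excluded: 2^4 = 16.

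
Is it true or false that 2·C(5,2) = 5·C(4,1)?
True

Reasoning: Absorption identity k·C(n,k) = n·C(n-1,k-1). LHS = 2·10 = 20; RHS = 5·4 = 20.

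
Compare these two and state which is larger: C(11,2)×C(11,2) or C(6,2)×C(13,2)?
C(11,2)×C(11,2)

Explanation: C(11,2)×C(11,2)=3,025, C(6,2)×C(13,2)=1,170.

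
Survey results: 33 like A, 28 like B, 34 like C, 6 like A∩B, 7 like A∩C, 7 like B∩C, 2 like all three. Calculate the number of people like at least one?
77
|A∪B∪C| = 33+28+34-6-7-7+2 = 77.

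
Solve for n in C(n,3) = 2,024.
24

Reasoning: C(n,3) = n(n−1)(n−2)/3! is increasing in n, and n(n−1)(n−2) = 3!·2,024 = 12,144 ≈ (n−1)^3 gives n ≈ 24.0. Check: C(22,3) = 1,540, C(23,3) = 1,771, C(24,3) = 2,024 ✓. So n = 24.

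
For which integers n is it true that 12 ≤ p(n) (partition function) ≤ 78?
7, 8, 9, 10, 11, 12

Explanation: Tabulating p(n) via p(n) = p(n−1) + p(n−2) − p(n−5) − p(n−7) + …: p(6)=11; p(7)=15; p(8)=22; p(9)=30; p(10)=42; p(11)=56; p(12)=77; p(13)=101. So valid n = 7, 8, 9, 10, 11, 12.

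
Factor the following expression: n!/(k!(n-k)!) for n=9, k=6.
C(9,6) = 84

Explanation: This is the binomial coefficient C(9,6) = 84.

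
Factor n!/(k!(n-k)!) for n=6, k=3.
This is the binomial coefficient C(6,3) = 20.

Answer: C(6,3) = 20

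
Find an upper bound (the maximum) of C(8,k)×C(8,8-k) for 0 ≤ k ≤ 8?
C(8,k)·C(8,8-k) = C(8,k)², maximised at the centre k = 4: C(8,4)² = 4,900.
Final answer: 4,900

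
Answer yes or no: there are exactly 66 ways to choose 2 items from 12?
C(12,2) = 66.
Final answer: Yes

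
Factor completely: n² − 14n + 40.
(n − 4)(n − 10)

Solution: Seek roots whose sum is 14 and product is 40: (4, 10). So n² − 14n + 40 = (n − 4)(n − 10).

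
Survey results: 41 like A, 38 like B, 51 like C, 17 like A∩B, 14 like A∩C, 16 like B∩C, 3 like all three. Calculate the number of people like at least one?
86

Working:
|A∪B∪C| = 41+38+51-17-14-16+3 = 86.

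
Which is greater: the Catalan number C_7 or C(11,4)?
C_7

Solution: C_7 = C(14,7)/(7+1) = 3,432/8 = 429; C(11,4) = 330.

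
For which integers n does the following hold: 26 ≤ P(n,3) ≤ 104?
5

Explanation: P(4,3)=24; P(5,3)=60; P(6,3)=120. So valid n = 5.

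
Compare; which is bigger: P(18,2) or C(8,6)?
P(18,2)
P(18,2)=306, C(8,6)=28.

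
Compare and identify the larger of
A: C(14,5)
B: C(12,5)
A

Solution: A=C(14,5)=2,002, B=C(12,5)=792.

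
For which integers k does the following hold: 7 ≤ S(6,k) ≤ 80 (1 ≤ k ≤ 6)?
2, 4, 5
S(6,1)=1; S(6,2)=31; S(6,3)=90; S(6,4)=65; S(6,5)=15; S(6,6)=1. So valid k = 2, 4, 5.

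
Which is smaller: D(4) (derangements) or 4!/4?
4!/4

Working:
D(4) = (4-1)·[D(3) + D(2)] = 3·[2 + 1] = 9; 4!/4 = 24/4 = 6.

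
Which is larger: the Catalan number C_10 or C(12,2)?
C_10

Solution: C_10 = C(20,10)/(10+1) = 184,756/11 = 16,796; C(12,2) = 66.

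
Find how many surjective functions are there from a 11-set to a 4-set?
3,498,000

Working:
Onto functions = 4! × S(11,4)
First compute S(11,4) via recurrence:
Using the Stirling recurrence: S(n,k) = k·S(n-1,k) + S(n-1,k-1)
S(11,4) = 4·S(10,4) + S(10,3)
         = 4·34105 + 9330
         = 136420 + 9330
         = 145,750
Then: 24 × 145750 = 3,498,000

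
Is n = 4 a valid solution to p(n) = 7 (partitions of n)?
No

Solution: Pentagonal recurrence p(n) = p(n−1) + p(n−2) − p(n−5) − p(n−7) + …: p(4) = p(3) + p(2) = 3 + 2 = 5, which does not equal 7.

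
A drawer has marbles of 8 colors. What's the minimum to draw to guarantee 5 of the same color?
33

Reasoning: Worst case: 4 of each = 32. One more: 33.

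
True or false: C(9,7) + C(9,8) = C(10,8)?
True
Pascal's identity C(n,k) + C(n,k+1) = C(n+1,k+1): 36 + 9 = 45 = C(10,8).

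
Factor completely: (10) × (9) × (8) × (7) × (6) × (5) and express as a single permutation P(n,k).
P(10,6) = 10!/(4)!

Product of 6 consecutive descending integers starting at 10: P(10,6) = 10!/4! = 151,200.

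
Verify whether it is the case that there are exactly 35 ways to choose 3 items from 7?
True

Solution: C(7,3) = 35.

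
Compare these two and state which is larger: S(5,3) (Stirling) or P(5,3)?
P(5,3)

S(5,3) = 3·S(4,3) + S(4,2) = 3·6 + 7 = 25; P(5,3) = 60.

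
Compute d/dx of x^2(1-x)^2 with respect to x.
2x^1(1-x)^2 - 2x^2(1-x)^1

Solution: Product rule: 2x^{1}(1-x)^{2} + x^2·(-2)(1-x)^{1}.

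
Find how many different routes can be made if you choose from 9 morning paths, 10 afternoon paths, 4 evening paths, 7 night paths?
By the multiplication principle: 9 × 10 × 4 × 7 = 2,520.

Answer: 2,520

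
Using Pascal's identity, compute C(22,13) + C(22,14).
817,190

Explanation: C(22,13) + C(22,14) = C(23,14) = 817,190.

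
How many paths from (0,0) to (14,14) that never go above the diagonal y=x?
2,674,440

Working:
Counted by the Catalan number C_14: C_14 = C(28,14)/(14+1) = 40,116,600/15 = 2,674,440.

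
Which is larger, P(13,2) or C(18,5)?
C(18,5)

Solution: P(13,2)=156, C(18,5)=8,568.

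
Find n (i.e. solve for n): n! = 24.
4

Solution: n! is strictly increasing. 2! = 2, 3! = 6, 4! = 24 ✓. So n = 4.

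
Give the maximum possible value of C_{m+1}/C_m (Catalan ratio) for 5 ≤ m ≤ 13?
C_{m+1}/C_m = 2(2m+1)/(m+2), which increases with m. Maximum at m = 13: 2·27/15 = 18/5.

Answer: 18/5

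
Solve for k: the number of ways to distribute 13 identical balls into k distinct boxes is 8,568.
6

Explanation: Stars and bars: the count is C(13+k−1, k−1), increasing in k. k=4: C(16,3) = 560, k=5: C(17,4) = 2,380, k=6: C(18,5) = 8,568 ✓. So k = 6.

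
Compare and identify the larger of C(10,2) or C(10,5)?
C(10,5)

Explanation: C(10,2)=45, C(10,5)=252.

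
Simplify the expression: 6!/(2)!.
360

Working:
This equals 6×5×...×3 = 360.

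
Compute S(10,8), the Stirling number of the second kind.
Using the Stirling recurrence: S(n,k) = k·S(n-1,k) + S(n-1,k-1)
S(10,8) = 8·S(9,8) + S(9,7)
         = 8·36 + 462
         = 288 + 462
         = 750
Final answer: 750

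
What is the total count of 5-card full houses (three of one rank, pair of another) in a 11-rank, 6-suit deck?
33,000

Triple rank: 11. Triple suits: C(6,3)=20. Pair rank: 10. Pair suits: C(6,2)=15. Total: 33,000.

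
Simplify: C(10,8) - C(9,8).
C(10,8) - C(9,8) = C(9,7) = 36.

Answer: 36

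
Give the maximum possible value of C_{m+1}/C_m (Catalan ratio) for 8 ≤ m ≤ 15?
62/17
C_{m+1}/C_m = 2(2m+1)/(m+2), which increases with m. Maximum at m = 15: 2·31/17 = 62/17.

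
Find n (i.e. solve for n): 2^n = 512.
9

Explanation: 2^9 = 512, so n = 9.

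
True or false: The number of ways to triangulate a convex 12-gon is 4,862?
False

Working:
Triangulations of a convex 12-gon are counted by the Catalan number C_10: C_10 = C(20,10)/(10+1) = 184,756/11 = 16,796.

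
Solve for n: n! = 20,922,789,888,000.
16

n! is strictly increasing. 14! = 87,178,291,200, 15! = 1,307,674,368,000, 16! = 20,922,789,888,000 ✓. So n = 16.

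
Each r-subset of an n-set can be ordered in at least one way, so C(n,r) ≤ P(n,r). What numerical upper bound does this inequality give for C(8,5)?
6,720

P(8,5) = 8·7·6·5·4 = 6,720, so C(8,5) ≤ 6,720. (The bound is loose by a factor of 5! = 120: C(8,5) = 6,720/120 = 56.)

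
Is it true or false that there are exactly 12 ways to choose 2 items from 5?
False
C(5,2) = 10 ≠ 12.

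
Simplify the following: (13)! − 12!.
5,748,019,200
(13)! − 12! = (13)·12! − 12! = (13−1)·12! = 12·12! = 5,748,019,200.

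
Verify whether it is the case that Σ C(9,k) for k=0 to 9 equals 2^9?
Binomial theorem: Σ C(9,k) = (1+1)^9 = 2^9 = 512; RHS 2^9 = 512.

Answer: True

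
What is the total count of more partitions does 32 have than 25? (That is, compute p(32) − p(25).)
6,391

Reasoning: Pentagonal recurrence p(n) = p(n−1) + p(n−2) − p(n−5) − p(n−7) + …: p(32) = p(31) + p(30) − p(27) − p(25) + p(20) + p(17) − p(10) − p(6) = 6,842 + 5,604 − 3,010 − 1,958 + 627 + 297 − 42 − 11 = 8,349.
p(25) = p(24) + p(23) − p(20) − p(18) + p(13) + p(10) − p(3) = 1,575 + 1,255 − 627 − 385 + 101 + 42 − 3 = 1,958.
Difference = 8,349 − 1,958 = 6,391.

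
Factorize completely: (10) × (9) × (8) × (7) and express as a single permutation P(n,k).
Product of 4 consecutive descending integers starting at 10: P(10,4) = 10!/6! = 5,040.
Final answer: P(10,4) = 10!/(6)!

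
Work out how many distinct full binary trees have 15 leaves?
Using the Catalan number formula: C_n = C(2n, n) / (n+1)
C_14 = C(28, 14) / (14+1)
     = 40116600 / 15
     = 2,674,440

Answer: 2,674,440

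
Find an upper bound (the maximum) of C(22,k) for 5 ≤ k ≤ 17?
705,432

Explanation: C(22,k) is maximised at the centre of the row: C(22,11) = 705,432.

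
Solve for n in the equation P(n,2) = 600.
P(n,2) = n(n−1) is increasing in n; n(n−1) ≈ (n−0.5)^2 = 600 gives n ≈ 25.0. Check: P(23,2) = 506, P(24,2) = 552, P(25,2) = 600 ✓. So n = 25.
Final answer: 25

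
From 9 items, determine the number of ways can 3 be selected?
84

Reasoning: C(9,3) = 9! / (3! × (9-3)!)
         = 9! / (3! × 6!)
         = 84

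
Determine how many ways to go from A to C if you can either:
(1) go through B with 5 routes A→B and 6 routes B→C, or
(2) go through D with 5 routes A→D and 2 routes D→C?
Route via B: 5×6=30. Route via D: 5×2=10. Total: 40.
Final answer: 40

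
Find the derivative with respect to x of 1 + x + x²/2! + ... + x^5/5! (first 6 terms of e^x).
1 + x + x²/2! + ... + x^4/4!

Solution: Differentiating term by term gives the first 5 terms of e^x.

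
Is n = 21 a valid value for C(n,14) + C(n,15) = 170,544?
C(21,14) + C(21,15) = 116,280 + 54,264 = 170,544, which equals 170,544.
Final answer: Yes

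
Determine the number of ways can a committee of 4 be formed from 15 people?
1,365

Explanation: C(15,4) = 15! / (4! × (15-4)!)
         = 15! / (4! × 11!)
         = 1,365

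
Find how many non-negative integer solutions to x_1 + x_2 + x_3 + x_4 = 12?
455

Explanation: C(12+4-1, 4-1) = 455.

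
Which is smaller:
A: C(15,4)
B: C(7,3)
A=C(15,4)=1,365, B=C(7,3)=35.

Answer: B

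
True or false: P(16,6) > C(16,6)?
P(16,6) = 5,765,760 and C(16,6) = 8,008; P(n,r) = r! × C(n,r) so P > C whenever r ≥ 2.
Final answer: True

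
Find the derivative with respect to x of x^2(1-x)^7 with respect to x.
2x^1(1-x)^7 - 7x^2(1-x)^6

Working:
Product rule: 2x^{1}(1-x)^{7} + x^2·(-7)(1-x)^{6}.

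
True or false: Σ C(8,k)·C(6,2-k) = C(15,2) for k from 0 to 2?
False

Solution: Vandermonde's identity gives C(14,2) = 91; RHS C(15,2) = 105.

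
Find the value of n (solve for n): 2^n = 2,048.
11

Reasoning: 2,048 = 1,024 × 2 = 2^10 × 2^1 = 2^11, so n = 11.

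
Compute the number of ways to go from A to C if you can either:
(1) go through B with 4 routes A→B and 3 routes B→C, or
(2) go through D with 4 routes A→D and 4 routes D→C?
28

Reasoning: Route via B: 4×3=12. Route via D: 4×4=16. Total: 28.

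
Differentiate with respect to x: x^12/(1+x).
(12x^11(1+x) - x^12)/(1+x)²
Quotient rule: [12x^{11}(1+x) - x^12]/(1+x)².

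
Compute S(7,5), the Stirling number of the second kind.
140

Solution: Using the Stirling recurrence: S(n,k) = k·S(n-1,k) + S(n-1,k-1)
S(7,5) = 5·S(6,5) + S(6,4)
         = 5·15 + 65
         = 75 + 65
         = 140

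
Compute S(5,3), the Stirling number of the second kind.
25

Explanation: Using the Stirling recurrence: S(n,k) = k·S(n-1,k) + S(n-1,k-1)
S(5,3) = 3·S(4,3) + S(4,2)
         = 3·6 + 7
         = 18 + 7
         = 25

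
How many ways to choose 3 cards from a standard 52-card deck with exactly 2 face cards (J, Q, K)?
2,640

Reasoning: 12 face cards and 40 non-face cards: C(12,2) × C(40,1) = 66 × 40 = 2,640.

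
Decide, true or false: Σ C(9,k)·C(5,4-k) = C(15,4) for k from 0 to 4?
False

Explanation: Vandermonde's identity gives C(14,4) = 1,001; RHS C(15,4) = 1,365.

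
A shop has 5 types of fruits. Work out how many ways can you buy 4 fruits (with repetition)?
70

Stars and bars: C(4+5-1, 4) = C(8, 4) = 70.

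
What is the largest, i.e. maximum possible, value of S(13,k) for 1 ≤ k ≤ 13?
9,321,312

Working:
Row S(13,k) for k = 1..13 (via S(n,k) = k·S(n−1,k) + S(n−1,k−1)): 1, 4,095, 261,625, 2,532,530, 7,508,501, 9,321,312, 5,715,424, 1,899,612, 359,502, 39,325, 2,431, 78, 1. The row is unimodal; maximum at k = 6: 9,321,312.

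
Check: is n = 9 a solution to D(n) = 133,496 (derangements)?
Yes

Reasoning: D(9) = (9-1)·[D(8) + D(7)] = 8·[14,833 + 1,854] = 133,496, which equals 133,496.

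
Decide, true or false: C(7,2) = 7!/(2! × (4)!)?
False
The correct denominator is 2!×5!, giving C(7,2) = 21; the stated RHS is 7!/(2!×4!) = 105 ≠ 21, so the statement does not hold.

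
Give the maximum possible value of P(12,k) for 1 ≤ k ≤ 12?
479,001,600

Solution: P(12,k) increases in k, so maximum at k = 12: 12! = 479,001,600.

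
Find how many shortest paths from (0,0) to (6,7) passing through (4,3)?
525

To (4,3): C(7,4)=35. From there: C(6,2)=15. Total: 525.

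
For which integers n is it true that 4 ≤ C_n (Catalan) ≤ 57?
3, 4, 5

Solution: C_2=2; C_3=5; C_4=14; C_5=42; C_6=132. So valid n = 3, 4, 5.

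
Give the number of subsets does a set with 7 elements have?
128

Each element can be included or excluded: 2^7 = 128.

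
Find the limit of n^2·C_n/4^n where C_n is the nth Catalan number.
∞

Solution: C_n ~ 4^n/(n^(3/2)√π), so n^2·C_n/4^n ~ n^(2 − 3/2)/√π → ∞.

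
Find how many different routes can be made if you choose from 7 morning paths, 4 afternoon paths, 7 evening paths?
196
By the multiplication principle: 7 × 4 × 7 = 196.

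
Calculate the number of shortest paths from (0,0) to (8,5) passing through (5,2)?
420

Reasoning: To (5,2): C(7,5)=21. From there: C(6,3)=20. Total: 420.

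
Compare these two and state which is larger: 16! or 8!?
16!

16!=20,922,789,888,000, 8!=40,320. 16! > 8!.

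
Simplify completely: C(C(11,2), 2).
1,485

Working:
C(11,2) = 55, then C(55, 2) = 1,485.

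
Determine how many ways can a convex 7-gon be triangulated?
42

Using the Catalan number formula: C_n = C(2n, n) / (n+1)
C_5 = C(10, 5) / (5+1)
     = 252 / 6
     = 42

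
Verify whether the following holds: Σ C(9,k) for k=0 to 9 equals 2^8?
False

Explanation: Binomial theorem: Σ C(9,k) = (1+1)^9 = 2^9 = 512; RHS 2^8 = 256.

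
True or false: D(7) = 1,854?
True

Solution: Derangements of 7 elements: D(7) = (7-1)·[D(6) + D(5)] = 6·[265 + 44] = 1,854.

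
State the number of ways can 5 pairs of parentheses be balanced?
42

Using the Catalan number formula: C_n = C(2n, n) / (n+1)
C_5 = C(10, 5) / (5+1)
     = 252 / 6
     = 42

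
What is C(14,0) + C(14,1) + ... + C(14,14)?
Sum of binomial coefficients = 2^14 = 16,384.
Final answer: 16,384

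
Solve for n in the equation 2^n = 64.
6

Reasoning: 2^6 = 64, so n = 6.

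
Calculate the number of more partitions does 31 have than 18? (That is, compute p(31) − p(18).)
Pentagonal recurrence p(n) = p(n−1) + p(n−2) − p(n−5) − p(n−7) + …: p(31) = p(30) + p(29) − p(26) − p(24) + p(19) + p(16) − p(9) − p(5) = 5,604 + 4,565 − 2,436 − 1,575 + 490 + 231 − 30 − 7 = 6,842.
p(18) = p(17) + p(16) − p(13) − p(11) + p(6) + p(3) = 297 + 231 − 101 − 56 + 11 + 3 = 385.
Difference = 6,842 − 385 = 6,457.

Answer: 6,457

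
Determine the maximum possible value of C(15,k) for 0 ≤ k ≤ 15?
6,435

Maximum at k = 7 or k = 8: C(15,7) = 6,435.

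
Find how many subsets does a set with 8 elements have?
Each element can be included or excluded: 2^8 = 256.
Final answer: 256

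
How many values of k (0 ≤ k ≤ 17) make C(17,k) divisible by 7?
6
Checking C(17,k) mod 7 for k = 0..17: divisible at k = 4, 5, 6, 11, 12, 13. That's 6 values.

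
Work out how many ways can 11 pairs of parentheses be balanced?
58,786

Solution: Using the Catalan number formula: C_n = C(2n, n) / (n+1)
C_11 = C(22, 11) / (11+1)
     = 705432 / 12
     = 58,786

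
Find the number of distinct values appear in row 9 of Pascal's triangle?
5

Solution: Row 9 has entries C(9,0)..C(9,9); by symmetry C(9,k)=C(9,9-k), giving 5 distinct values.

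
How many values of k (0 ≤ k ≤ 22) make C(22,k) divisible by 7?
15

Solution: Checking C(22,k) mod 7 for k = 0..22: divisible at k = 2, 3, 4, 5, 6, 9, 10, 11, 12, 13, 16, 17, 18, 19, 20. That's 15 values.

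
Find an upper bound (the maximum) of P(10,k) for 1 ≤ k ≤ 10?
P(10,k) increases in k, so maximum at k = 10: 10! = 3,628,800.

Answer: 3,628,800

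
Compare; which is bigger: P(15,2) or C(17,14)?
C(17,14)

P(15,2)=210, C(17,14)=680.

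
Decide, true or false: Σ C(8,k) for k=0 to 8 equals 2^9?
False

Binomial theorem: Σ C(8,k) = (1+1)^8 = 2^8 = 256; RHS 2^9 = 512.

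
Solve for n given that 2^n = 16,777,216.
16,777,216 = 1,024 × 1,024 × 16 = 2^10 × 2^10 × 2^4 = 2^24, so n = 24.
Final answer: 24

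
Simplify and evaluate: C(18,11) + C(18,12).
50,388

By Pascal's identity: C(19,12) = 50,388.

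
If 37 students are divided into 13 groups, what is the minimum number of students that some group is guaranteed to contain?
3

Pigeonhole: ⌈37/13⌉ = 3.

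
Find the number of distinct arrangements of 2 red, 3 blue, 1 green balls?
60

Multinomial: 6!/(2! × 3! × 1!) = 60.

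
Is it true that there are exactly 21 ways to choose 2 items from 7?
True
C(7,2) = 21.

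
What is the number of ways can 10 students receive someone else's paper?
1,334,961
Using D(n) = (n-1)[D(n-1) + D(n-2)]:
D(10) = (10-1) × [D(9) + D(8)]
      = 9 × [133496 + 14833]
      = 9 × 148329
      = 1,334,961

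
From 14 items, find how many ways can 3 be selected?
C(14,3) = 14! / (3! × (14-3)!)
         = 14! / (3! × 11!)
         = 364

Answer: 364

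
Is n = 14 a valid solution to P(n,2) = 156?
P(14,2) = 14·13 = 182, which does not equal 156.

Answer: No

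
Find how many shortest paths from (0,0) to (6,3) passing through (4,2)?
45

Working:
To (4,2): C(6,4)=15. From there: C(3,2)=3. Total: 45.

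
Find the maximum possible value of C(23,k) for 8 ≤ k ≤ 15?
1,352,078

Explanation: C(23,k) is maximised at the centre of the row: C(23,11) = 1,352,078.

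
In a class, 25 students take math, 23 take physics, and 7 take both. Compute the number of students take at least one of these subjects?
41

|A∪B| = |A|+|B|-|A∩B| = 25+23-7 = 41.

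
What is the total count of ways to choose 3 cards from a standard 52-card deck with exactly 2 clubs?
13 clubs and 39 non-clubs: C(13,2) × C(39,1) = 78 × 39 = 3,042.

Answer: 3,042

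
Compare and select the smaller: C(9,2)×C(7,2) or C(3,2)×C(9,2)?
C(9,2)×C(7,2)=756, C(3,2)×C(9,2)=108.
Final answer: C(3,2)×C(9,2)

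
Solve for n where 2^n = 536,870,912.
536,870,912 = 1,024 × 1,024 × 512 = 2^10 × 2^10 × 2^9 = 2^29, so n = 29.
Final answer: 29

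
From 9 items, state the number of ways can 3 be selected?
84

Reasoning: C(9,3) = 9! / (3! × (9-3)!)
         = 9! / (3! × 6!)
         = 84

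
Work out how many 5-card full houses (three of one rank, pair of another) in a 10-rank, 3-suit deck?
270

Solution: Triple rank: 10. Triple suits: C(3,3)=1. Pair rank: 9. Pair suits: C(3,2)=3. Total: 270.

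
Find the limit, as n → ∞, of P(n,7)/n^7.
P(n,7) = n(n-1)···(n-6) ≈ n^7 for large n. Limit = 1.
Final answer: 1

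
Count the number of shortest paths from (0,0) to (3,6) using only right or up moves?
84

Working:
Choose 3 rights from 9 moves: C(9,3) = 84.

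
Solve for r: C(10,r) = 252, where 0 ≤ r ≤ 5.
5

Explanation: C(10,r) is increasing for 0 ≤ r ≤ 5. Stepping up (C(10,r+1) = C(10,r)·(10−r)/(r+1)): C(10,1) = 10, C(10,2) = 45, C(10,3) = 120, C(10,4) = 210, C(10,5) = 252 ✓. So r = 5.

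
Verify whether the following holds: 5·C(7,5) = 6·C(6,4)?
False

Reasoning: Absorption identity k·C(n,k) = n·C(n-1,k-1). LHS = 5·21 = 105; RHS = 6·15 = 90.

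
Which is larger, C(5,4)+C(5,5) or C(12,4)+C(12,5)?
C(12,4)+C(12,5)

Explanation: First=6, Second=1,287.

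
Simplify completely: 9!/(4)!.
15,120

Explanation: This equals 9×8×...×5 = 15,120.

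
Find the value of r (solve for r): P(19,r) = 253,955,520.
7

P(19,r) = 19·18·…·(19−r+1), a product of r factors. Multiplying down from 19: 19 = 19; 19·18 = 342; 19·18·17 = 5,814; 19·18·17·16 = 93,024; 19·18·17·16·15 = 1,395,360; 19·18·17·16·15·14 = 19,535,040; 19·18·17·16·15·14·13 = 253,955,520 ✓ (7 factors). So r = 7.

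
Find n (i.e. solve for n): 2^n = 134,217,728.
27

134,217,728 = 1,024 × 1,024 × 128 = 2^10 × 2^10 × 2^7 = 2^27, so n = 27.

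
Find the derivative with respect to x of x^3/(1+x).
Quotient rule: [3x^{2}(1+x) - x^3]/(1+x)².

Answer: (3x^2(1+x) - x^3)/(1+x)²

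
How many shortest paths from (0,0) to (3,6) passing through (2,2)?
30

Reasoning: To (2,2): C(4,2)=6. From there: C(5,1)=5. Total: 30.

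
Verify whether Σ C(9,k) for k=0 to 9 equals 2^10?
False

Solution: Binomial theorem: Σ C(9,k) = (1+1)^9 = 2^9 = 512; RHS 2^10 = 1,024.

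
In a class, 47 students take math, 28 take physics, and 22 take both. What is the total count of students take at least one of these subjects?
53
|A∪B| = |A|+|B|-|A∩B| = 47+28-22 = 53.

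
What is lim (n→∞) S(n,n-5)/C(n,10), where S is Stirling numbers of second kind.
945

Explanation: The leading term of S(n,n-5) as a polynomial in n is (9)!!·C(n,10), so the ratio → (9)!! = 945.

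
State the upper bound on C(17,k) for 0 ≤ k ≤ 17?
24,310

Explanation: Maximum at k = 8 or k = 9: C(17,8) = 24,310.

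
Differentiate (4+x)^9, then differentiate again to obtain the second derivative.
First derivative: 9(4+x)^{8}. Second derivative: 9·8·(4+x)^{7} = 72(4+x)^{7}.

Answer: 72(4+x)^7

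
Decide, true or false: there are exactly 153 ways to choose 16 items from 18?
True

Solution: C(18,16) = 153.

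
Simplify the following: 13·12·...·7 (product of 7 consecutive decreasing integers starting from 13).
8,648,640

Working:
This is P(13,7) = 13!/(6)! = 8,648,640.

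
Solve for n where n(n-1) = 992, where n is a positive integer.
32

Explanation: n² − n − 992 = 0, so n = (1 ± √(1 + 4·992))/2 = (1 ± √3,969)/2 = (1 ± 63)/2, i.e. n = 32 or n = -31. Taking the positive root, n = 32 (check: 32×31 = 992).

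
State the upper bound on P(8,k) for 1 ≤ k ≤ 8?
40,320

Reasoning: P(8,k) increases in k, so maximum at k = 8: 8! = 40,320.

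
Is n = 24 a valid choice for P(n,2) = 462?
No

P(24,2) = 24·23 = 552, which does not equal 462.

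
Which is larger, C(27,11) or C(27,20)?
C(27,11)

Working:
C(27,11)=13,037,895, C(27,20)=888,030.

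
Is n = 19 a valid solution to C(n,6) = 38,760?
No

C(19,6) = 19·18·17·16·15·14/6! = 19,535,040/720 = 27,132, which does not equal 38,760.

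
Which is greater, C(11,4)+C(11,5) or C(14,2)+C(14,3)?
C(11,4)+C(11,5)

Solution: First=792, Second=455.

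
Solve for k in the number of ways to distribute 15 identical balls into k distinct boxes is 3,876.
5

Reasoning: Stars and bars: the count is C(15+k−1, k−1), increasing in k. k=3: C(17,2) = 136, k=4: C(18,3) = 816, k=5: C(19,4) = 3,876 ✓. So k = 5.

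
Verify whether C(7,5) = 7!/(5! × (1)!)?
False

The correct denominator is 5!×2!, giving C(7,5) = 21; the stated RHS is 7!/(5!×1!) = 42 ≠ 21, so the statement does not hold.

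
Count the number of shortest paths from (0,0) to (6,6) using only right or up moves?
924

Working:
Choose 6 rights from 12 moves: C(12,6) = 924.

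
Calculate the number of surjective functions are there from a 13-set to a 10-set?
142,702,560,000
Onto functions = 10! × S(13,10)
First compute S(13,10) via recurrence:
Using the Stirling recurrence: S(n,k) = k·S(n-1,k) + S(n-1,k-1)
S(13,10) = 10·S(12,10) + S(12,9)
         = 10·1705 + 22275
         = 17050 + 22275
         = 39,325
Then: 3628800 × 39325 = 142,702,560,000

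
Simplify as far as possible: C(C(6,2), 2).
105

Solution: C(6,2) = 15, then C(15, 2) = 105.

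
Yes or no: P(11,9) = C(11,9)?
No

Explanation: P(11,9) = 19,958,400 but C(11,9) = 55; they differ by a factor of 9! = 362880, so the statement does not hold.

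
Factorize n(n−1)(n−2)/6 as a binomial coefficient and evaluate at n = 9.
n(n−1)(n−2)/6 = n!/(3!(n−3)!) = C(n,3). At n = 9: C(9,3) = 84.
Final answer: C(n,3); C(9,3) = 84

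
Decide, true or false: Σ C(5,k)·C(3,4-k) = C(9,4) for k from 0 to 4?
False
Vandermonde's identity gives C(8,4) = 70; RHS C(9,4) = 126.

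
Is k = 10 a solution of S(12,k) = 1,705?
Yes

S(12,10) = 10·S(11,10) + S(11,9) = 10·55 + 1,155 = 1,705, which equals 1,705.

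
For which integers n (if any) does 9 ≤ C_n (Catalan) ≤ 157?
C_3=5; C_4=14; C_5=42; C_6=132; C_7=429. So valid n = 4, 5, 6.

Answer: 4, 5, 6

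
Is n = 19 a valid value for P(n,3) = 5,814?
Yes
P(19,3) = 19·18·17 = 5,814, which equals 5,814.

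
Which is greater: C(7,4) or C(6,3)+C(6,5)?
C(7,4)=35; C(6,3)+C(6,5)=20+6=26.

Answer: C(7,4)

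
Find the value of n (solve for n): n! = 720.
6

Reasoning: n! is strictly increasing. 4! = 24, 5! = 120, 6! = 720 ✓. So n = 6.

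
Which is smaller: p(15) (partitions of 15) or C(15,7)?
p(15)

Solution: Pentagonal recurrence p(n) = p(n−1) + p(n−2) − p(n−5) − p(n−7) + …: p(15) = p(14) + p(13) − p(10) − p(8) + p(3) + p(0) = 135 + 101 − 42 − 22 + 3 + 1 = 176; C(15,7) = 6,435.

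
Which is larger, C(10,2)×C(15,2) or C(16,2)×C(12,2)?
C(16,2)×C(12,2)
C(10,2)×C(15,2)=4,725, C(16,2)×C(12,2)=7,920.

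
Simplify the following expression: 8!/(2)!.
This equals 8×7×...×3 = 20,160.
Final answer: 20,160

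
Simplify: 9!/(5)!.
3,024

Solution: This equals 9×8×...×6 = 3,024.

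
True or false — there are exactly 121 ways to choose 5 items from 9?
False
C(9,5) = 126 ≠ 121.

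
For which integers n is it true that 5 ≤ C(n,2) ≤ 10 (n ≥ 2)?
4, 5

Reasoning: C(3,2)=3; C(4,2)=6; C(5,2)=10; C(6,2)=15. So valid n = 4, 5.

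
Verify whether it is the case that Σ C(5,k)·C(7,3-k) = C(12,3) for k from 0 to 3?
True

Solution: Vandermonde's identity gives C(12,3) = 220; RHS C(12,3) = 220.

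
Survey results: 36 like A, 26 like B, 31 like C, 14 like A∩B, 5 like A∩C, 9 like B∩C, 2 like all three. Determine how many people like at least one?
|A∪B∪C| = 36+26+31-14-5-9+2 = 67.

Answer: 67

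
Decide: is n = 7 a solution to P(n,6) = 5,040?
P(7,6) = 7·6·5·4·3·2 = 5,040, which equals 5,040.
Final answer: Yes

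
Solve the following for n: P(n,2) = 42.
7

Solution: P(n,2) = n(n−1) is increasing in n; n(n−1) ≈ (n−0.5)^2 = 42 gives n ≈ 7.0. Check: P(5,2) = 20, P(6,2) = 30, P(7,2) = 42 ✓. So n = 7.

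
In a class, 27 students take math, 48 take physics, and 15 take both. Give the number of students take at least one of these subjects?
|A∪B| = |A|+|B|-|A∩B| = 27+48-15 = 60.
Final answer: 60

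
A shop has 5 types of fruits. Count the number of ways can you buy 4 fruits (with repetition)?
70

Working:
Stars and bars: C(4+5-1, 4) = C(8, 4) = 70.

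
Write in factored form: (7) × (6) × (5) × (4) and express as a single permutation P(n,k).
P(7,4) = 7!/(3)!

Explanation: Product of 4 consecutive descending integers starting at 7: P(7,4) = 7!/3! = 840.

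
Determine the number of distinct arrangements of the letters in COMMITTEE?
Word has 9 letters (C=1, O=1, M=2, I=1, T=2, E=2). Arrangements: 9!/Π(k!) = 45,360.

Answer: 45,360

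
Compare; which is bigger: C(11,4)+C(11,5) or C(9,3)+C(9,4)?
C(11,4)+C(11,5)

Reasoning: First=792, Second=210.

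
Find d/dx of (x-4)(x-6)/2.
(2x - 10)/2

Working:
d/dx[(x-4)(x-6)] = (x-6) + (x-4) = 2x - 10. Dividing by 2 gives (2x - 10)/2.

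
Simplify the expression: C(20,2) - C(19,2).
19

Working:
C(20,2) - C(19,2) = C(19,1) = 19.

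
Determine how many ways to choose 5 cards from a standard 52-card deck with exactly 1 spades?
13 spades and 39 non-spades: C(13,1) × C(39,4) = 13 × 82251 = 1,069,263.
Final answer: 1,069,263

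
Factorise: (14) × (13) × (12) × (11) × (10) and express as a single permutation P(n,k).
P(14,5) = 14!/(9)!

Working:
Product of 5 consecutive descending integers starting at 14: P(14,5) = 14!/9! = 240,240.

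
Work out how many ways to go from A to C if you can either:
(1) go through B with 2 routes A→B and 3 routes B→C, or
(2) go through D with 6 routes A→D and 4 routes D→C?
30

Route via B: 2×3=6. Route via D: 6×4=24. Total: 30.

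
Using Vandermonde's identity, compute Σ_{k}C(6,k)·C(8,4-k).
1,001

Reasoning: = C(6+8,4) = C(14,4) = 1,001.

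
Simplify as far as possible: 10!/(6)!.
5,040

Explanation: This equals 10×9×...×7 = 5,040.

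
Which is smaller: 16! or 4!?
16!=20,922,789,888,000, 4!=24. 16! > 4!.
Final answer: 4!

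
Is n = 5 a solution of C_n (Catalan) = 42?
Yes

Working:
C_5 = C(10,5)/(5+1) = 252/6 = 42, which equals 42.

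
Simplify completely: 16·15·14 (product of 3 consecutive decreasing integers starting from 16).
3,360

Solution: This is P(16,3) = 16!/(13)! = 3,360.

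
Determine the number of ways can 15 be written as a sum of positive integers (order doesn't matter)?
176

Explanation: Pentagonal recurrence p(n) = p(n−1) + p(n−2) − p(n−5) − p(n−7) + …: p(15) = p(14) + p(13) − p(10) − p(8) + p(3) + p(0) = 135 + 101 − 42 − 22 + 3 + 1 = 176.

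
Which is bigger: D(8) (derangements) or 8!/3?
D(8) = (8-1)·[D(7) + D(6)] = 7·[1,854 + 265] = 14,833; 8!/3 = 40,320/3 = 13,440.
Final answer: D(8)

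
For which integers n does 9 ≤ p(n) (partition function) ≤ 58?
6, 7, 8, 9, 10, 11

Solution: Tabulating p(n) via p(n) = p(n−1) + p(n−2) − p(n−5) − p(n−7) + …: p(5)=7; p(6)=11; p(7)=15; p(8)=22; p(9)=30; p(10)=42; p(11)=56; p(12)=77. So valid n = 6, 7, 8, 9, 10, 11.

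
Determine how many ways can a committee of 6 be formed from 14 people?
C(14,6) = 14! / (6! × (14-6)!)
         = 14! / (6! × 8!)
         = 3,003

Answer: 3,003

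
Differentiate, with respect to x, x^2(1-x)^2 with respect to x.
2x^1(1-x)^2 - 2x^2(1-x)^1

Working:
Product rule: 2x^{1}(1-x)^{2} + x^2·(-2)(1-x)^{1}.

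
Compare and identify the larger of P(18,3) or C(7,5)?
P(18,3)

Explanation: P(18,3)=4,896, C(7,5)=21.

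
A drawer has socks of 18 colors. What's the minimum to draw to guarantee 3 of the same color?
37

Working:
Worst case: 2 of each = 36. One more: 37.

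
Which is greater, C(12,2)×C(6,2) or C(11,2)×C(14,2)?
C(11,2)×C(14,2)
C(12,2)×C(6,2)=990, C(11,2)×C(14,2)=5,005.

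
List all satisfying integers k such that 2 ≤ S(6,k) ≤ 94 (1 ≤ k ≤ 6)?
S(6,1)=1; S(6,2)=31; S(6,3)=90; S(6,4)=65; S(6,5)=15; S(6,6)=1. So valid k = 2, 3, 4, 5.

Answer: 2, 3, 4, 5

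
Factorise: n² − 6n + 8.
(n − 2)(n − 4)

Seek roots whose sum is 6 and product is 8: (2, 4). So n² − 6n + 8 = (n − 2)(n − 4).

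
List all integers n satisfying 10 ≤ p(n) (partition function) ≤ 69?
6, 7, 8, 9, 10, 11

Explanation: Tabulating p(n) via p(n) = p(n−1) + p(n−2) − p(n−5) − p(n−7) + …: p(5)=7; p(6)=11; p(7)=15; p(8)=22; p(9)=30; p(10)=42; p(11)=56; p(12)=77. So valid n = 6, 7, 8, 9, 10, 11.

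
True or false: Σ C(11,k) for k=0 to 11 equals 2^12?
False

Explanation: Binomial theorem: Σ C(11,k) = (1+1)^11 = 2^11 = 2,048; RHS 2^12 = 4,096.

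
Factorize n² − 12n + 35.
(n − 5)(n − 7)

Reasoning: Seek roots whose sum is 12 and product is 35: (5, 7). So n² − 12n + 35 = (n − 5)(n − 7).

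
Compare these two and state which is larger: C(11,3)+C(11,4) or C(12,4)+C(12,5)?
C(12,4)+C(12,5)

First=495, Second=1,287.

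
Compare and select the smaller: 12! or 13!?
12!

12!=479,001,600, 13!=6,227,020,800. 13! > 12!.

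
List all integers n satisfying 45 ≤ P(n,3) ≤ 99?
5

Explanation: P(4,3)=24; P(5,3)=60; P(6,3)=120. So valid n = 5.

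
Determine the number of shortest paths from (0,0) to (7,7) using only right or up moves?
3,432
Choose 7 rights from 14 moves: C(14,7) = 3,432.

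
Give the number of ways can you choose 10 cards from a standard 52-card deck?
15,820,024,220

C(52,10) = 15,820,024,220.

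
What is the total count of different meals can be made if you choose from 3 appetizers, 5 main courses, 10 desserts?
150

Explanation: By the multiplication principle: 3 × 5 × 10 = 150.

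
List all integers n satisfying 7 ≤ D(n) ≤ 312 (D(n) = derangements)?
4, 5, 6

Solution: Using D(n) = (n−1)[D(n−1) + D(n−2)] with D(1)=0, D(2)=1: D(3)=2; D(4)=9; D(5)=44; D(6)=265; D(7)=1,854. So valid n = 4, 5, 6.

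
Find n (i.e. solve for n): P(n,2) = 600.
25

P(n,2) = n(n−1) is increasing in n; n(n−1) ≈ (n−0.5)^2 = 600 gives n ≈ 25.0. Check: P(23,2) = 506, P(24,2) = 552, P(25,2) = 600 ✓. So n = 25.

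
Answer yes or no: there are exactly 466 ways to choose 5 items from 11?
No

Reasoning: C(11,5) = 462 ≠ 466.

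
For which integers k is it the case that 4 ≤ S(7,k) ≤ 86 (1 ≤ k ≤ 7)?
2, 6

Explanation: S(7,1)=1; S(7,2)=63; S(7,3)=301; S(7,4)=350; S(7,5)=140; S(7,6)=21; S(7,7)=1. So valid k = 2, 6.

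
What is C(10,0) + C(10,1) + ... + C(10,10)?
1,024

Solution: Sum of binomial coefficients = 2^10 = 1,024.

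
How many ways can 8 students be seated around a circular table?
5,040
Circular arrangements: (8-1)! = 5,040.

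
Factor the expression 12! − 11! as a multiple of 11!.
11 × 11! = 439,084,800

Explanation: 12! − 11! = 12·11! − 11! = (12 − 1)·11! = 11 × 11! = 439,084,800.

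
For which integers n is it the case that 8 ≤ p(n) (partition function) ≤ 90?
Tabulating p(n) via p(n) = p(n−1) + p(n−2) − p(n−5) − p(n−7) + …: p(5)=7; p(6)=11; p(7)=15; p(8)=22; p(9)=30; p(10)=42; p(11)=56; p(12)=77; p(13)=101. So valid n = 6, 7, 8, 9, 10, 11, 12.
Final answer: 6, 7, 8, 9, 10, 11, 12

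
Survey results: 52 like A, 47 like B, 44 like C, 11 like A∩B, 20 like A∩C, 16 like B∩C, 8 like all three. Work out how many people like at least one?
104

Working:
|A∪B∪C| = 52+47+44-11-20-16+8 = 104.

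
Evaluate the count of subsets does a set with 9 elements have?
512

Explanation: Each element can be included or excluded: 2^9 = 512.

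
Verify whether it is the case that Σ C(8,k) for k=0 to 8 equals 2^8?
True

Reasoning: Binomial theorem: Σ C(8,k) = (1+1)^8 = 2^8 = 256; RHS 2^8 = 256.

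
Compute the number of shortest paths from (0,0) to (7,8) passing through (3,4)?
2,450

Explanation: To (3,4): C(7,3)=35. From there: C(8,4)=70. Total: 2,450.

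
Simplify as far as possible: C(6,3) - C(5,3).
10

Working:
C(6,3) - C(5,3) = C(5,2) = 10.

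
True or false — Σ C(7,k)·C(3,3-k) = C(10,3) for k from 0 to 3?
True

Solution: Vandermonde's identity gives C(10,3) = 120; RHS C(10,3) = 120.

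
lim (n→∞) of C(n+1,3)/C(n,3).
1

Solution: Both numerator and denominator grow as n^3/3! for large n, so the ratio → 1.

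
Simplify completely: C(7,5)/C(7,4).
3/5

Working:
C(n,k+1)/C(n,k) = (n−k)/(k+1). Here (7−4)/(4+1) = 3/5 = 3/5.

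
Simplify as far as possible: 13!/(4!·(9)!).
This is C(13,4) = 715.
Final answer: 715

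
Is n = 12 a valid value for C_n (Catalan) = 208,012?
C_12 = C(24,12)/(12+1) = 2,704,156/13 = 208,012, which equals 208,012.
Final answer: Yes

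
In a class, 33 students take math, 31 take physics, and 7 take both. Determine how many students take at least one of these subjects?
|A∪B| = |A|+|B|-|A∩B| = 33+31-7 = 57.

Answer: 57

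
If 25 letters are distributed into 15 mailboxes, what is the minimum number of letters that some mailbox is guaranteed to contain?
2

Explanation: Pigeonhole: ⌈25/15⌉ = 2.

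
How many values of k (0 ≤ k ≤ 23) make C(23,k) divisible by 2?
8

Explanation: Checking C(23,k) mod 2 for k = 0..23: divisible at k = 8, 9, 10, 11, 12, 13, 14, 15. That's 8 values.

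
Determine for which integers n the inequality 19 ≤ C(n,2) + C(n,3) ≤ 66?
5, 6, 7

Explanation: C(4,2)+C(4,3)=10; C(5,2)+C(5,3)=20; C(6,2)+C(6,3)=35; C(7,2)+C(7,3)=56; C(8,2)+C(8,3)=84. So valid n = 5, 6, 7.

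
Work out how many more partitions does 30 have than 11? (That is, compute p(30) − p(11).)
Pentagonal recurrence p(n) = p(n−1) + p(n−2) − p(n−5) − p(n−7) + …: p(30) = p(29) + p(28) − p(25) − p(23) + p(18) + p(15) − p(8) − p(4) = 4,565 + 3,718 − 1,958 − 1,255 + 385 + 176 − 22 − 5 = 5,604.
p(11) = p(10) + p(9) − p(6) − p(4) = 42 + 30 − 11 − 5 = 56.
Difference = 5,604 − 56 = 5,548.
Final answer: 5,548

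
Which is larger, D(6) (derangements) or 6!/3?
D(6)

Solution: D(6) = (6-1)·[D(5) + D(4)] = 5·[44 + 9] = 265; 6!/3 = 720/3 = 240.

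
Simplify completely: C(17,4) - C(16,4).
560

Solution: C(17,4) - C(16,4) = C(16,3) = 560.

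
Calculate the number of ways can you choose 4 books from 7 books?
35
C(7,4) = 7! / (4! × (7-4)!)
         = 7! / (4! × 3!)
         = 35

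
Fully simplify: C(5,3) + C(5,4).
By Pascal's identity: C(6,4) = 15.
Final answer: 15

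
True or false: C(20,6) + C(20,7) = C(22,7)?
False

Pascal's identity gives C(21,7) = 116,280, whereas C(22,7) = 170,544.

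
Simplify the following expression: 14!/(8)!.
2,162,160
This equals 14×13×...×9 = 2,162,160.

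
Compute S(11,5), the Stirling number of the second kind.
246,730
Using the Stirling recurrence: S(n,k) = k·S(n-1,k) + S(n-1,k-1)
S(11,5) = 5·S(10,5) + S(10,4)
         = 5·42525 + 34105
         = 212625 + 34105
         = 246,730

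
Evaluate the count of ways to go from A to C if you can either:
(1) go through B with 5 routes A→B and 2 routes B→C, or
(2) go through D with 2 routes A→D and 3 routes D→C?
Route via B: 5×2=10. Route via D: 2×3=6. Total: 16.

Answer: 16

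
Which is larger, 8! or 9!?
8!=40,320, 9!=362,880. 9! > 8!.

Answer: 9!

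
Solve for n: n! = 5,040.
n! is strictly increasing. 5! = 120, 6! = 720, 7! = 5,040 ✓. So n = 7.
Final answer: 7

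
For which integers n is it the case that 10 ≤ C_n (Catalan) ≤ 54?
4, 5

Working:
C_3=5; C_4=14; C_5=42; C_6=132. So valid n = 4, 5.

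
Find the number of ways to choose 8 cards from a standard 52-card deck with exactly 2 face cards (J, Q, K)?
253,333,080

Explanation: 12 face cards and 40 non-face cards: C(12,2) × C(40,6) = 66 × 3,838,380 = 253,333,080.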